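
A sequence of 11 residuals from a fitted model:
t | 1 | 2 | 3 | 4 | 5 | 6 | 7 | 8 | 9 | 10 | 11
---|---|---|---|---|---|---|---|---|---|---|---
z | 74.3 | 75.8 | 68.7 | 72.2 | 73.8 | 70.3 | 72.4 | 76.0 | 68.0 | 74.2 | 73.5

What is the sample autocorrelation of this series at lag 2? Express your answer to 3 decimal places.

-0.240

Mean z̄ = (74.3 + 75.8 + 68.7 + 72.2 + 73.8 + 70.3 + 72.4 + 76.0 + 68.0 + 74.2 + 73.5)/11 = 72.6545
Numerator Σ_{t=1}^{9}(z_t−z̄)(z_{t+2}−z̄) = -17.1450
Denominator Σ(z_t−z̄)² = 71.3273
r_2 = -17.1450 / 71.3273 = -0.240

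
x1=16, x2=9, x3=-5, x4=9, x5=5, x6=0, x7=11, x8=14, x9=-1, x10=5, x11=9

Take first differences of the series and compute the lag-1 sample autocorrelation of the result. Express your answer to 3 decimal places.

-0.306

First differences Δx: -7, -14, 14, -4, -5, 11, 3, -15, 6, 4
Mean of differences = -0.7000
Numerator Σ(Δx_t−Δx̄)(Δx_{t+1}−Δx̄) = -270.2900
Denominator Σ(Δx_t−Δx̄)² = 884.1000
r_1(Δx) = -270.2900 / 884.1000 = -0.306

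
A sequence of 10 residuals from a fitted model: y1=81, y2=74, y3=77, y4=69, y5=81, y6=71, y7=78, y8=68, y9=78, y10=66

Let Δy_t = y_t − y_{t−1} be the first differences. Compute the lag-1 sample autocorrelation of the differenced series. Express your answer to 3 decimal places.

-0.841

First differences Δy: -7, 3, -8, 12, -10, 7, -10, 10, -12
Mean of differences = -1.6667
Numerator Σ(Δy_t−Δȳ)(Δy_{t+1}−Δȳ) = -617.1111
Denominator Σ(Δy_t−Δȳ)² = 734.0000
r_1(Δy) = -617.1111 / 734.0000 = -0.841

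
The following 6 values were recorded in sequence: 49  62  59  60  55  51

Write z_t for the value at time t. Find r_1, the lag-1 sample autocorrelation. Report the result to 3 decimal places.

-0.081

Mean z̄ = (49 + 62 + 59 + 60 + 55 + 51)/6 = 56.0000
Σ(z_t−z̄)(z_{t+1}−z̄) = (-42.0000) + (18.0000) + (12.0000) + (-4.0000) + (5.0000) = -11.0000
Denominator Σ(z_t−z̄)² = 136.0000
r_1 = -11.0000 / 136.0000 = -0.081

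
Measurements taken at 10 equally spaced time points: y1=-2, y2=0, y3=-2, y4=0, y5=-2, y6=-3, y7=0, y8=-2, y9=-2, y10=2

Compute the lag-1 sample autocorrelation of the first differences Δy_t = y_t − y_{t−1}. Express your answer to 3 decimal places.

-0.414

First differences Δy: 2, -2, 2, -2, -1, 3, -2, 0, 4
Mean of differences = 0.4444
Numerator Σ(Δy_t−Δȳ)(Δy_{t+1}−Δȳ) = -18.3086
Denominator Σ(Δy_t−Δȳ)² = 44.2222
r_1(Δy) = -18.3086 / 44.2222 = -0.414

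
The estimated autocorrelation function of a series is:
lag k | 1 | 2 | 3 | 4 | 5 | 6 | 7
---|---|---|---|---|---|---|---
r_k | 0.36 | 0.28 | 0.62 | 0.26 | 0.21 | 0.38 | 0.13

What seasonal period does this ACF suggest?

The largest autocorrelation is r_3 = 0.62, with a weaker echo at lag 6 (0.38); the remaining lags stay at or below 0.36. The elevated value at lag 1 (0.36), dropping to 0.28 at lag 2, reflects decaying short-term dependence rather than seasonality.
The dominant spike at lag 3 indicates a seasonal period of 3.

3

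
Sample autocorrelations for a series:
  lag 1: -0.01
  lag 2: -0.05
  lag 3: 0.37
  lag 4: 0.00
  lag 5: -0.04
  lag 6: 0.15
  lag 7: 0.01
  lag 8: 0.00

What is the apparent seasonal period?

3

The largest autocorrelation is r_3 = 0.37, with a weaker echo at lag 6 (0.15); the remaining lags stay at or below 0.01.
The dominant spike at lag 3 indicates a seasonal period of 3.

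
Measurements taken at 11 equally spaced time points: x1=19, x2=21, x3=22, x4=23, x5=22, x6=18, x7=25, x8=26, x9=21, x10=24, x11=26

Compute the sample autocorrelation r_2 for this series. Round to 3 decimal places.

Mean x̄ = (19 + 21 + 22 + 23 + 22 + 18 + 25 + 26 + 21 + 24 + 26)/11 = 22.4545
Numerator Σ_{t=1}^{9}(x_t−x̄)(x_{t+2}−x̄) = -21.7769
Denominator Σ(x_t−x̄)² = 70.7273
r_2 = -21.7769 / 70.7273 = -0.308

-0.308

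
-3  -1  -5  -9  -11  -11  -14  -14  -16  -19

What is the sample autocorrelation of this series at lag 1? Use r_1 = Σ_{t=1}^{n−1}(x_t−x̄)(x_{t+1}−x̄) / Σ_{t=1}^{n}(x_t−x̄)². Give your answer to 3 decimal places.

0.688

Mean x̄ = (-3 − 1 − 5 − 9 − 11 − 11 − 14 − 14 − 16 − 19)/10 = -10.3000
Numerator Σ_{t=1}^{9}(x_t−x̄)(x_{t+1}−x̄) = 210.6100
Denominator Σ(x_t−x̄)² = 306.1000
r_1 = 210.6100 / 306.1000 = 0.688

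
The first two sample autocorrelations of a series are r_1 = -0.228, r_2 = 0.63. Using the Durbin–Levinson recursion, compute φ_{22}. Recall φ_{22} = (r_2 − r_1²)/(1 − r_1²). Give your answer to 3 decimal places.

φ_{22} = (r_2 − r_1²) / (1 − r_1²)
r_1² = (-0.228)² = 0.051984
Numerator = 0.63 − 0.0520 = 0.5780; denominator = 1 − 0.0520 = 0.9480
φ_{22} = 0.5780 / 0.9480 = 0.610

0.610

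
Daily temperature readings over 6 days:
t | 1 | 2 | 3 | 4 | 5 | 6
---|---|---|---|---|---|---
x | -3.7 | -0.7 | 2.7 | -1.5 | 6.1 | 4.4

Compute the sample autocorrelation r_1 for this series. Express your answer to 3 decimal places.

Mean x̄ = (-3.7 − 0.7 + 2.7 − 1.5 + 6.1 + 4.4)/6 = 1.2167
Deviations from mean: -4.9167, -1.9167, 1.4833, -2.7167, 4.8833, 3.1833
Σ(x_t−x̄)(x_{t+1}−x̄) = (9.4236) + (-2.8431) + (-4.0297) + (-13.2664) + (15.5453) = 4.8297
Denominator Σ(x_t−x̄)² = 71.4083
r_1 = 4.8297 / 71.4083 = 0.068

0.068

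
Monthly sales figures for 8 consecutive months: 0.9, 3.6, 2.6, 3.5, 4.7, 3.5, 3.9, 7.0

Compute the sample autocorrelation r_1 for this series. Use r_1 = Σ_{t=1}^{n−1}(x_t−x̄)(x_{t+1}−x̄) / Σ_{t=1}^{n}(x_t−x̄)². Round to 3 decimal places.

Mean x̄ = (0.9 + 3.6 + 2.6 + 3.5 + 4.7 + 3.5 + 3.9 + 7.0)/8 = 3.7125
Deviations from mean: -2.8125, -0.1125, -1.1125, -0.2125, 0.9875, -0.2125, 0.1875, 3.2875
Σ(x_t−x̄)(x_{t+1}−x̄) = (0.3164) + (0.1252) + (0.2364) + (-0.2098) + (-0.2098) + (-0.0398) + (0.6164) = 0.8348
Denominator Σ(x_t−x̄)² = 21.0688
r_1 = 0.8348 / 21.0688 = 0.040

0.040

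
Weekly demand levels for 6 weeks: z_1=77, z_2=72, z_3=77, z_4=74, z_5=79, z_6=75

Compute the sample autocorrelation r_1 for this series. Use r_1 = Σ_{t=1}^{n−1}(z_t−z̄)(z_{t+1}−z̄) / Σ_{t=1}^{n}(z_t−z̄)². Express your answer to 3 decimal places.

-0.631

Mean z̄ = (77 + 72 + 77 + 74 + 79 + 75)/6 = 75.6667
Deviations from mean: 1.3333, -3.6667, 1.3333, -1.6667, 3.3333, -0.6667
Σ(z_t−z̄)(z_{t+1}−z̄) = (-4.8889) + (-4.8889) + (-2.2222) + (-5.5556) + (-2.2222) = -19.7778
Denominator Σ(z_t−z̄)² = 31.3333
r_1 = -19.7778 / 31.3333 = -0.631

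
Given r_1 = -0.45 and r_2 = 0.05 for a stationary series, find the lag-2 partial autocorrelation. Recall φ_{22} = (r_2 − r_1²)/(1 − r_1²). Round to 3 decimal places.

φ_{22} = (r_2 − r_1²) / (1 − r_1²)
r_1² = (-0.45)² = 0.2025
Numerator = 0.05 − 0.2025 = -0.1525; denominator = 1 − 0.2025 = 0.7975
φ_{22} = -0.1525 / 0.7975 = -0.191

-0.191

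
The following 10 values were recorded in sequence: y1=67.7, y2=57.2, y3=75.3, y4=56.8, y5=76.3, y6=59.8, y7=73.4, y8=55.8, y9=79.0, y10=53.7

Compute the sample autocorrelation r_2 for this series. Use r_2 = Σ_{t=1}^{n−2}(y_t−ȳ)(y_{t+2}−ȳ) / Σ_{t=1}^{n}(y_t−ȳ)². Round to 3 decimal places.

Mean ȳ = (67.7 + 57.2 + 75.3 + 56.8 + 76.3 + 59.8 + 73.4 + 55.8 + 79.0 + 53.7)/10 = 65.5000
Numerator Σ_{t=1}^{8}(y_t−ȳ)(y_{t+2}−ȳ) = 610.9200
Denominator Σ(y_t−ȳ)² = 872.5800
r_2 = 610.9200 / 872.5800 = 0.700

0.700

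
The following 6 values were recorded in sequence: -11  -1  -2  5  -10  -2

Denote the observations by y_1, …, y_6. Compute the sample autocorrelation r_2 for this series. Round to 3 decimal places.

Mean ȳ = (-11 − 1 − 2 + 5 − 10 − 2)/6 = -3.5000
Σ(y_t−ȳ)(y_{t+2}−ȳ) = (-11.2500) + (21.2500) + (-9.7500) + (12.7500) = 13.0000
Denominator Σ(y_t−ȳ)² = 181.5000
r_2 = 13.0000 / 181.5000 = 0.072

0.072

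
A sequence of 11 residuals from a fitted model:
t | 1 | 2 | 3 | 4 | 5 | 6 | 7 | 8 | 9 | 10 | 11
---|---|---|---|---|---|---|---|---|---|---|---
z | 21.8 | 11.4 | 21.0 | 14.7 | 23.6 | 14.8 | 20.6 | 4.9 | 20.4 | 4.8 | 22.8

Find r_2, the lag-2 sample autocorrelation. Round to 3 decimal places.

0.619

Mean z̄ = (21.8 + 11.4 + 21.0 + 14.7 + 23.6 + 14.8 + 20.6 + 4.9 + 20.4 + 4.8 + 22.8)/11 = 16.4364
Numerator Σ_{t=1}^{9}(z_t−z̄)(z_{t+2}−z̄) = 293.4283
Denominator Σ(z_t−z̄)² = 474.0055
r_2 = 293.4283 / 474.0055 = 0.619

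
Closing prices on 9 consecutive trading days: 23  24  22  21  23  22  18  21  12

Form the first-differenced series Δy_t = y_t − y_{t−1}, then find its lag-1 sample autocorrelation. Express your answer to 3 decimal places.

First differences Δy: 1, -2, -1, 2, -1, -4, 3, -9
Mean of differences = -1.3750
Numerator Σ(Δy_t−Δȳ)(Δy_{t+1}−Δȳ) = -45.0156
Denominator Σ(Δy_t−Δȳ)² = 101.8750
r_1(Δy) = -45.0156 / 101.8750 = -0.442

-0.442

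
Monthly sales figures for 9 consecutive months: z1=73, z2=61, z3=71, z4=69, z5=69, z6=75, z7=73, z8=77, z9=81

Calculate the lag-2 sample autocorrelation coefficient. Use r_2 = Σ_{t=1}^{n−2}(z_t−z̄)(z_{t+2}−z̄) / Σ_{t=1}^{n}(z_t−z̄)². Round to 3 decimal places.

Mean z̄ = (73 + 61 + 71 + 69 + 69 + 75 + 73 + 77 + 81)/9 = 72.1111
Σ(z_t−z̄)(z_{t+2}−z̄) = (-0.9877) + (34.5679) + (3.4568) + (-8.9877) + (-2.7654) + (14.1235) + (7.9012) = 47.3086
Denominator Σ(z_t−z̄)² = 256.8889
r_2 = 47.3086 / 256.8889 = 0.184

0.184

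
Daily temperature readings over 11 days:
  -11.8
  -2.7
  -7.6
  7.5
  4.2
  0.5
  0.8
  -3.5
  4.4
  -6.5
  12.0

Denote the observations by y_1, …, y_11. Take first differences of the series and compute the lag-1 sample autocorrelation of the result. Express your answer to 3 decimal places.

First differences Δy: 9.1, -4.9, 15.1, -3.3, -3.7, 0.3, -4.3, 7.9, -10.9, 18.5
Mean of differences = 2.3800
Numerator Σ(Δy_t−Δȳ)(Δy_{t+1}−Δȳ) = -476.9504
Denominator Σ(Δy_t−Δȳ)² = 844.8160
r_1(Δy) = -476.9504 / 844.8160 = -0.565

-0.565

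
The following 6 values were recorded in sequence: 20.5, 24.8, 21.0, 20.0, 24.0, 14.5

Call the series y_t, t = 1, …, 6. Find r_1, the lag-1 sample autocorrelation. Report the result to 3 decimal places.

Mean ȳ = (20.5 + 24.8 + 21.0 + 20.0 + 24.0 + 14.5)/6 = 20.8000
Deviations from mean: -0.3000, 4.0000, 0.2000, -0.8000, 3.2000, -6.3000
Σ(y_t−ȳ)(y_{t+1}−ȳ) = (-1.2000) + (0.8000) + (-0.1600) + (-2.5600) + (-20.1600) = -23.2800
Denominator Σ(y_t−ȳ)² = 66.7000
r_1 = -23.2800 / 66.7000 = -0.349

-0.349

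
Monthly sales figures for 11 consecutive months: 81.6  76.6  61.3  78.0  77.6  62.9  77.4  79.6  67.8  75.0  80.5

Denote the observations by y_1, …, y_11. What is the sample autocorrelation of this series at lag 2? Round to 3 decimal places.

-0.553

Mean ȳ = (81.6 + 76.6 + 61.3 + 78.0 + 77.6 + 62.9 + 77.4 + 79.6 + 67.8 + 75.0 + 80.5)/11 = 74.3909
Numerator Σ_{t=1}^{9}(y_t−ȳ)(y_{t+2}−ȳ) = -277.0074
Denominator Σ(y_t−ȳ)² = 500.9091
r_2 = -277.0074 / 500.9091 = -0.553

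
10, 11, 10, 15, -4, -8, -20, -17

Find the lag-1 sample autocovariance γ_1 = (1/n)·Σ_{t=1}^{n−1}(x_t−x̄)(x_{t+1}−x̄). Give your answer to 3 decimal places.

Mean x̄ = (10 + 11 + 10 + 15 − 4 − 8 − 20 − 17)/8 = -0.3750
Σ_{t=1}^{7}(x_t−x̄)(x_{t+1}−x̄) = 843.3594
γ_1 = 843.3594 / 8 = 105.420

105.420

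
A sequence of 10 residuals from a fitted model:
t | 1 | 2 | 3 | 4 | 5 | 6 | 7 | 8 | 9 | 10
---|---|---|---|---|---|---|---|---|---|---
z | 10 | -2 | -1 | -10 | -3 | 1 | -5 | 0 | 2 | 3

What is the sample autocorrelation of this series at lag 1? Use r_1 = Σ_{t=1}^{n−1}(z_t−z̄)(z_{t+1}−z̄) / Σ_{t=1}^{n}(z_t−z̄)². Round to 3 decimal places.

Mean z̄ = (10 − 2 − 1 − 10 − 3 + 1 − 5 + 0 + 2 + 3)/10 = -0.5000
Numerator Σ_{t=1}^{9}(z_t−z̄)(z_{t+1}−z̄) = 10.7500
Denominator Σ(z_t−z̄)² = 250.5000
r_1 = 10.7500 / 250.5000 = 0.043

0.043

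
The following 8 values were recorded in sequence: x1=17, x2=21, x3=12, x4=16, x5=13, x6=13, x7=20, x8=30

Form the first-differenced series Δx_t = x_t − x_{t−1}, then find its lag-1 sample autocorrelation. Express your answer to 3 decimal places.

-0.063

First differences Δx: 4, -9, 4, -3, 0, 7, 10
Mean of differences = 1.8571
Numerator Σ(Δx_t−Δx̄)(Δx_{t+1}−Δx̄) = -15.5918
Denominator Σ(Δx_t−Δx̄)² = 246.8571
r_1(Δx) = -15.5918 / 246.8571 = -0.063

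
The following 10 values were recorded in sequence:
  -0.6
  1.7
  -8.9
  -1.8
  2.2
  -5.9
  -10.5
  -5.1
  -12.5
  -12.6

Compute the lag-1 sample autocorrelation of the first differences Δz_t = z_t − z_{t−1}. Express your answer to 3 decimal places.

-0.446

First differences Δz: 2.3, -10.6, 7.1, 4.0, -8.1, -4.6, 5.4, -7.4, -0.1
Mean of differences = -1.3333
Numerator Σ(Δz_t−Δz̄)(Δz_{t+1}−Δz̄) = -151.1511
Denominator Σ(Δz_t−Δz̄)² = 338.7600
r_1(Δz) = -151.1511 / 338.7600 = -0.446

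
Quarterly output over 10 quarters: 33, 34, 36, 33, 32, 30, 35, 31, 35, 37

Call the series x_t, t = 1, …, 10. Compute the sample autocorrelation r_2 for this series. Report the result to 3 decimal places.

-0.070

Mean x̄ = (33 + 34 + 36 + 33 + 32 + 30 + 35 + 31 + 35 + 37)/10 = 33.6000
Numerator Σ_{t=1}^{8}(x_t−x̄)(x_{t+2}−x̄) = -3.1200
Denominator Σ(x_t−x̄)² = 44.4000
r_2 = -3.1200 / 44.4000 = -0.070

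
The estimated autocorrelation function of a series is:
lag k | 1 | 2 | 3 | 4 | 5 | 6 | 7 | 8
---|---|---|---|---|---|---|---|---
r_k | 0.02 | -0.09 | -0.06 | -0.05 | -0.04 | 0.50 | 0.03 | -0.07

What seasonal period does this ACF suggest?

6

The largest autocorrelation is r_6 = 0.50; the remaining lags stay at or below 0.03.
The dominant spike at lag 6 indicates a seasonal period of 6.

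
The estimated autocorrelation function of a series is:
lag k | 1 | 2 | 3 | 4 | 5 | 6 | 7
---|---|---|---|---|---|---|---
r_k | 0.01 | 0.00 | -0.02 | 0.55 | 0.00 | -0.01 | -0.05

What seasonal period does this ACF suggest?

The largest autocorrelation is r_4 = 0.55; the remaining lags stay at or below 0.01.
The dominant spike at lag 4 indicates a seasonal period of 4.

4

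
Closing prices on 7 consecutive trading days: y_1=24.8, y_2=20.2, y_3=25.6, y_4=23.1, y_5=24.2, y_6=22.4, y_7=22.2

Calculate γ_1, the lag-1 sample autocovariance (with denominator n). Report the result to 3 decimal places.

-1.762

Mean ȳ = (24.8 + 20.2 + 25.6 + 23.1 + 24.2 + 22.4 + 22.2)/7 = 23.2143
Deviations: 1.5857, -3.0143, 2.3857, -0.1143, 0.9857, -0.8143, -1.0143
Σ_{t=1}^{6}(y_t−ȳ)(y_{t+1}−ȳ) = -12.3331
γ_1 = -12.3331 / 7 = -1.762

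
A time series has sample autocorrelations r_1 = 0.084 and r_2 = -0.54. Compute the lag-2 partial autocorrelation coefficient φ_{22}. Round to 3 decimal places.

-0.551

φ_{22} = (r_2 − r_1²) / (1 − r_1²)
r_1² = (0.084)² = 0.007056
Numerator = -0.54 − 0.0071 = -0.5471; denominator = 1 − 0.0071 = 0.9929
φ_{22} = -0.5471 / 0.9929 = -0.551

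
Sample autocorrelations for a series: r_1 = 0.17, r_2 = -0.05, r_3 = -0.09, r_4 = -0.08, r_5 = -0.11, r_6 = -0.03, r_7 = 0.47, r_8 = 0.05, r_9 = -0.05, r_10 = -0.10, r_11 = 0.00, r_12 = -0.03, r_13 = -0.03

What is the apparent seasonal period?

The largest autocorrelation is r_7 = 0.47; the remaining lags stay at or below 0.17.
The dominant spike at lag 7 indicates a seasonal period of 7.

7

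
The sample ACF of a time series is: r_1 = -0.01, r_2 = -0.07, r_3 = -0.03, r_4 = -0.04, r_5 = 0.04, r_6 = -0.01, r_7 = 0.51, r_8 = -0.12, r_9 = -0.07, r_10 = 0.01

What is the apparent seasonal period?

The largest autocorrelation is r_7 = 0.51; the remaining lags stay at or below 0.04.
The dominant spike at lag 7 indicates a seasonal period of 7.

7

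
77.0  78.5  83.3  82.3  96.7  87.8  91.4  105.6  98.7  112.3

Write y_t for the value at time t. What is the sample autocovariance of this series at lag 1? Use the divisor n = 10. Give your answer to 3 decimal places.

55.260

Mean ȳ = (77.0 + 78.5 + 83.3 + 82.3 + 96.7 + 87.8 + 91.4 + 105.6 + 98.7 + 112.3)/10 = 91.3600
Σ_{t=1}^{9}(y_t−ȳ)(y_{t+1}−ȳ) = 552.6024
γ_1 = 552.6024 / 10 = 55.260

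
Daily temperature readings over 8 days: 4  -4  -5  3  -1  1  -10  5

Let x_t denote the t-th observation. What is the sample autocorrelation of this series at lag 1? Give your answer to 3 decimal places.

Mean x̄ = (4 − 4 − 5 + 3 − 1 + 1 − 10 + 5)/8 = -0.8750
Deviations from mean: 4.8750, -3.1250, -4.1250, 3.8750, -0.1250, 1.8750, -9.1250, 5.8750
Numerator Σ_{t=1}^{7}(x_t−x̄)(x_{t+1}−x̄) = -89.7656
Denominator Σ(x_t−x̄)² = 186.8750
r_1 = -89.7656 / 186.8750 = -0.480

-0.480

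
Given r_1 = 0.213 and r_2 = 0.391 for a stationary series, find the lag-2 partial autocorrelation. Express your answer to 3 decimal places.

φ_{22} = (r_2 − r_1²) / (1 − r_1²)
r_1² = (0.213)² = 0.045369
Numerator = 0.391 − 0.0454 = 0.3456; denominator = 1 − 0.0454 = 0.9546
φ_{22} = 0.3456 / 0.9546 = 0.362

0.362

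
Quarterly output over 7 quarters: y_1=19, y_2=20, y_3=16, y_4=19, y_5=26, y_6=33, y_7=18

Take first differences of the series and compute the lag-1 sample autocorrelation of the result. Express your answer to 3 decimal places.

First differences Δy: 1, -4, 3, 7, 7, -15
Mean of differences = -0.1667
Numerator Σ(Δy_t−Δȳ)(Δy_{t+1}−Δȳ) = -48.8611
Denominator Σ(Δy_t−Δȳ)² = 348.8333
r_1(Δy) = -48.8611 / 348.8333 = -0.140

-0.140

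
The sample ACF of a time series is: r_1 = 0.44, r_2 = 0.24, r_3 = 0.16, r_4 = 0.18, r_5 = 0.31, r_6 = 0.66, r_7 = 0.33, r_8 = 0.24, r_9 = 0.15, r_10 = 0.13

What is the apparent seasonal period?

6

The largest autocorrelation is r_6 = 0.66; the remaining lags stay at or below 0.44. The elevated value at lag 1 (0.44), dropping to 0.24 at lag 2, reflects decaying short-term dependence rather than seasonality.
The dominant spike at lag 6 indicates a seasonal period of 6.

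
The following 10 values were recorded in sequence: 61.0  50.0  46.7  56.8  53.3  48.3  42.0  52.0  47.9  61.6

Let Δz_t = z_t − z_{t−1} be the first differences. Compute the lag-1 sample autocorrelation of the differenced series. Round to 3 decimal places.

First differences Δz: -11.0, -3.3, 10.1, -3.5, -5.0, -6.3, 10.0, -4.1, 13.7
Mean of differences = 0.0667
Numerator Σ(Δz_t−Δz̄)(Δz_{t+1}−Δz̄) = -143.4144
Denominator Σ(Δz_t−Δz̄)² = 615.3000
r_1(Δz) = -143.4144 / 615.3000 = -0.233

-0.233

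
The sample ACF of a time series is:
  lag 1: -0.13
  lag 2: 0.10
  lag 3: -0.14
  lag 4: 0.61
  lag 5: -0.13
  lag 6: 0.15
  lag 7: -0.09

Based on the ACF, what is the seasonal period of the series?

The largest autocorrelation is r_4 = 0.61; the remaining lags stay at or below 0.15.
The dominant spike at lag 4 indicates a seasonal period of 4.

4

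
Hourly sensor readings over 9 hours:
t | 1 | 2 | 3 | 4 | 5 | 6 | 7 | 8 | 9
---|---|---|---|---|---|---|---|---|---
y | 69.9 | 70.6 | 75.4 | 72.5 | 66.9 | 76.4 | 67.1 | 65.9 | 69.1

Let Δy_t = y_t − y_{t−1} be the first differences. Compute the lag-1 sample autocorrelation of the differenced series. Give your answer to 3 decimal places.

-0.513

First differences Δy: 0.7, 4.8, -2.9, -5.6, 9.5, -9.3, -1.2, 3.2
Mean of differences = -0.1000
Numerator Σ(Δy_t−Δȳ)(Δy_{t+1}−Δȳ) = -129.0300
Denominator Σ(Δy_t−Δȳ)² = 251.6400
r_1(Δy) = -129.0300 / 251.6400 = -0.513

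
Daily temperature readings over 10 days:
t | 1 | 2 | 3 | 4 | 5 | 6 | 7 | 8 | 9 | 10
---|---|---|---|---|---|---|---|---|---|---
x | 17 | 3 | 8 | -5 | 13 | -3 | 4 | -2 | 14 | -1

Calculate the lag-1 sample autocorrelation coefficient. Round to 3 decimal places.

Mean x̄ = (17 + 3 + 8 − 5 + 13 − 3 + 4 − 2 + 14 − 1)/10 = 4.8000
Numerator Σ_{t=1}^{9}(x_t−x̄)(x_{t+1}−x̄) = -307.6400
Denominator Σ(x_t−x̄)² = 551.6000
r_1 = -307.6400 / 551.6000 = -0.558

-0.558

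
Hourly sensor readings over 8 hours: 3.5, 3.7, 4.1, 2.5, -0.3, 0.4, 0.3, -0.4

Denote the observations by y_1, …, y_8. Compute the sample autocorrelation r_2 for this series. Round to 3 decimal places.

0.218

Mean ȳ = (3.5 + 3.7 + 4.1 + 2.5 − 0.3 + 0.4 + 0.3 − 0.4)/8 = 1.7250
Deviations from mean: 1.7750, 1.9750, 2.3750, 0.7750, -2.0250, -1.3250, -1.4250, -2.1250
Numerator Σ_{t=1}^{6}(y_t−ȳ)(y_{t+2}−ȳ) = 5.6113
Denominator Σ(y_t−ȳ)² = 25.6950
r_2 = 5.6113 / 25.6950 = 0.218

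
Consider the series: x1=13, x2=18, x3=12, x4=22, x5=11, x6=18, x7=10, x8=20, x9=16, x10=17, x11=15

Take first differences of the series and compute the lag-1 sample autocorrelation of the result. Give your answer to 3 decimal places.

-0.890

First differences Δx: 5, -6, 10, -11, 7, -8, 10, -4, 1, -2
Mean of differences = 0.2000
Numerator Σ(Δx_t−Δx̄)(Δx_{t+1}−Δx̄) = -458.8400
Denominator Σ(Δx_t−Δx̄)² = 515.6000
r_1(Δx) = -458.8400 / 515.6000 = -0.890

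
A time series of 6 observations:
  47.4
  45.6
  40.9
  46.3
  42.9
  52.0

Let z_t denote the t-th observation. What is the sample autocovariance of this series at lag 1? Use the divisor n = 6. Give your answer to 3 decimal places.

-3.475

Mean z̄ = (47.4 + 45.6 + 40.9 + 46.3 + 42.9 + 52.0)/6 = 45.8500
Σ_{t=1}^{5}(z_t−z̄)(z_{t+1}−z̄) = -20.8475
γ_1 = -20.8475 / 6 = -3.475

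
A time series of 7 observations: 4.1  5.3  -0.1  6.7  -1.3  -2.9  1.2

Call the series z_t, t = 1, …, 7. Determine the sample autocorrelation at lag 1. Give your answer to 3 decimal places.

Mean z̄ = (4.1 + 5.3 − 0.1 + 6.7 − 1.3 − 2.9 + 1.2)/7 = 1.8571
Deviations from mean: 2.2429, 3.4429, -1.9571, 4.8429, -3.1571, -4.7571, -0.6571
Σ(z_t−z̄)(z_{t+1}−z̄) = (7.7218) + (-6.7382) + (-9.4782) + (-15.2896) + (15.0190) + (3.1261) = -5.6390
Denominator Σ(z_t−z̄)² = 77.1971
r_1 = -5.6390 / 77.1971 = -0.073

-0.073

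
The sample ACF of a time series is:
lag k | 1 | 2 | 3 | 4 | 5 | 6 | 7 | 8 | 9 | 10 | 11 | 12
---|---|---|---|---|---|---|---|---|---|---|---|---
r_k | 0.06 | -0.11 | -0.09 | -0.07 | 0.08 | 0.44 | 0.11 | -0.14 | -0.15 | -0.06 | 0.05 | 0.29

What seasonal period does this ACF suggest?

6

The largest autocorrelation is r_6 = 0.44, with a weaker echo at lag 12 (0.29); the remaining lags stay at or below 0.11.
The dominant spike at lag 6 indicates a seasonal period of 6.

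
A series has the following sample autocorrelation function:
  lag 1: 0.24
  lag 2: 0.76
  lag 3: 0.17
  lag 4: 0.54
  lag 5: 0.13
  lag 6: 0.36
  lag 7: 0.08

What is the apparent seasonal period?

The largest autocorrelation is r_2 = 0.76, with weaker echoes at lags 4 (0.54) and 6 (0.36); the remaining lags stay at or below 0.24.
The dominant spike at lag 2 indicates a seasonal period of 2.

2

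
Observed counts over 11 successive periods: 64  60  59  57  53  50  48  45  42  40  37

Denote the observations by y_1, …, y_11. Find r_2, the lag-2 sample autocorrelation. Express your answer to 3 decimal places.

Mean ȳ = (64 + 60 + 59 + 57 + 53 + 50 + 48 + 45 + 42 + 40 + 37)/11 = 50.4545
Numerator Σ_{t=1}^{9}(y_t−ȳ)(y_{t+2}−ȳ) = 384.7686
Denominator Σ(y_t−ȳ)² = 794.7273
r_2 = 384.7686 / 794.7273 = 0.484

0.484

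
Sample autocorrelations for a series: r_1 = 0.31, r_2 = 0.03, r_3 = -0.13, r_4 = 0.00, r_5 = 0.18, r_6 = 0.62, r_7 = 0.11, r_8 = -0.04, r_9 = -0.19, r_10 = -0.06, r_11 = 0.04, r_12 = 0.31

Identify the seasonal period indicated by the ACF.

6

The largest autocorrelation is r_6 = 0.62; the remaining lags stay at or below 0.31. The elevated value at lag 1 (0.31), dropping to 0.03 at lag 2, reflects decaying short-term dependence rather than seasonality.
The dominant spike at lag 6 indicates a seasonal period of 6.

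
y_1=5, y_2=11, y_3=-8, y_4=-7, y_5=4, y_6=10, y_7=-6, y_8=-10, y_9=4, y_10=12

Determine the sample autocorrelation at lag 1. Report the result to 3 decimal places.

Mean ȳ = (5 + 11 − 8 − 7 + 4 + 10 − 6 − 10 + 4 + 12)/10 = 1.5000
Numerator Σ_{t=1}^{9}(y_t−ȳ)(y_{t+1}−ȳ) = 43.7500
Denominator Σ(y_t−ȳ)² = 648.5000
r_1 = 43.7500 / 648.5000 = 0.067

0.067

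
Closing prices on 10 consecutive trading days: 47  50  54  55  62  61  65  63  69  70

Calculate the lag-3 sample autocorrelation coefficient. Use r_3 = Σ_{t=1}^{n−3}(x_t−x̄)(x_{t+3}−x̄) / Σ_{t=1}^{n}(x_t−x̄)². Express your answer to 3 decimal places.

0.145

Mean x̄ = (47 + 50 + 54 + 55 + 62 + 61 + 65 + 63 + 69 + 70)/10 = 59.6000
Numerator Σ_{t=1}^{7}(x_t−x̄)(x_{t+3}−x̄) = 79.7200
Denominator Σ(x_t−x̄)² = 548.4000
r_3 = 79.7200 / 548.4000 = 0.145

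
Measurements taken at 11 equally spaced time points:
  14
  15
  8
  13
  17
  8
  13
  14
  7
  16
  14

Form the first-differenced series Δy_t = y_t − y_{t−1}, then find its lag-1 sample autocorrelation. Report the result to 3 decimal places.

First differences Δy: 1, -7, 5, 4, -9, 5, 1, -7, 9, -2
Mean of differences = 0.0000
Numerator Σ(Δy_t−Δȳ)(Δy_{t+1}−Δȳ) = -186.0000
Denominator Σ(Δy_t−Δȳ)² = 332.0000
r_1(Δy) = -186.0000 / 332.0000 = -0.560

-0.560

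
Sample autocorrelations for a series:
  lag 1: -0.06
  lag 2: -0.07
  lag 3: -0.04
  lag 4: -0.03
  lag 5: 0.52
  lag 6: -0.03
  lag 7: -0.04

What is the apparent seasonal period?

The largest autocorrelation is r_5 = 0.52; the remaining lags stay at or below -0.03.
The dominant spike at lag 5 indicates a seasonal period of 5.

5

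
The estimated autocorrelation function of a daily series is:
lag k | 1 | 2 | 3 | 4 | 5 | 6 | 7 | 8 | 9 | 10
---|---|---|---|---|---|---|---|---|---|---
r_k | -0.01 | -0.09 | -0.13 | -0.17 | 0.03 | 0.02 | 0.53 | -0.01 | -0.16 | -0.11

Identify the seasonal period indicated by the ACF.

The largest autocorrelation is r_7 = 0.53; the remaining lags stay at or below 0.03.
The dominant spike at lag 7 indicates a seasonal period of 7.

7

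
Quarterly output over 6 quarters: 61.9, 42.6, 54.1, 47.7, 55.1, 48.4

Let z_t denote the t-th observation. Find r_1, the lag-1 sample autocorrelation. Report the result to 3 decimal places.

-0.647

Mean z̄ = (61.9 + 42.6 + 54.1 + 47.7 + 55.1 + 48.4)/6 = 51.6333
Numerator Σ_{t=1}^{5}(z_t−z̄)(z_{t+1}−z̄) = -149.5711
Denominator Σ(z_t−z̄)² = 231.0333
r_1 = -149.5711 / 231.0333 = -0.647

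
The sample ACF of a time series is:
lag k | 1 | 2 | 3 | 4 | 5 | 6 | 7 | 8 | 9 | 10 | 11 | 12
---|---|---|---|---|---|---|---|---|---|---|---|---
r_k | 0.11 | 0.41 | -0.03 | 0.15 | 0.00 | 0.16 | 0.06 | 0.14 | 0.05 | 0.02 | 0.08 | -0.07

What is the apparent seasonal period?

2

The largest autocorrelation is r_2 = 0.41, with weaker echoes at lags 4 (0.15) and 6 (0.16); the remaining lags stay at or below 0.14.
The dominant spike at lag 2 indicates a seasonal period of 2.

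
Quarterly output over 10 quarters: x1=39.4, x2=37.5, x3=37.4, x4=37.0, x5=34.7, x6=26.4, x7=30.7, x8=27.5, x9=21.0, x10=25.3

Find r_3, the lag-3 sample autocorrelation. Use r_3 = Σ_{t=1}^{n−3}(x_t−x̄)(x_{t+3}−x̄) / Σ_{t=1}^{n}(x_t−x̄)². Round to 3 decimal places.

Mean x̄ = (39.4 + 37.5 + 37.4 + 37.0 + 34.7 + 26.4 + 30.7 + 27.5 + 21.0 + 25.3)/10 = 31.6900
Numerator Σ_{t=1}^{7}(x_t−x̄)(x_{t+3}−x̄) = 73.2297
Denominator Σ(x_t−x̄)² = 364.6890
r_3 = 73.2297 / 364.6890 = 0.201

0.201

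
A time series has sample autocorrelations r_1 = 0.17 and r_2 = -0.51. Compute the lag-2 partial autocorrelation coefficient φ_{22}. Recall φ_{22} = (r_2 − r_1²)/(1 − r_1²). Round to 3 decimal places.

φ_{22} = (r_2 − r_1²) / (1 − r_1²)
r_1² = (0.17)² = 0.0289
Numerator = -0.51 − 0.0289 = -0.5389; denominator = 1 − 0.0289 = 0.9711
φ_{22} = -0.5389 / 0.9711 = -0.555

-0.555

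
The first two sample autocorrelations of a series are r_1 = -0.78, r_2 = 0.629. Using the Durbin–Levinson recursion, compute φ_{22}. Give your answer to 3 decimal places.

0.053

φ_{22} = (r_2 − r_1²) / (1 − r_1²)
r_1² = (-0.78)² = 0.6084
Numerator = 0.629 − 0.6084 = 0.0206; denominator = 1 − 0.6084 = 0.3916
φ_{22} = 0.0206 / 0.3916 = 0.053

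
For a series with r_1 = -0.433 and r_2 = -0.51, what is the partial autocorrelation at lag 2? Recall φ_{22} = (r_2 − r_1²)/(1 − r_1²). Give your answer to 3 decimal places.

φ_{22} = (r_2 − r_1²) / (1 − r_1²)
r_1² = (-0.433)² = 0.187489
Numerator = -0.51 − 0.1875 = -0.6975; denominator = 1 − 0.1875 = 0.8125
φ_{22} = -0.6975 / 0.8125 = -0.858

-0.858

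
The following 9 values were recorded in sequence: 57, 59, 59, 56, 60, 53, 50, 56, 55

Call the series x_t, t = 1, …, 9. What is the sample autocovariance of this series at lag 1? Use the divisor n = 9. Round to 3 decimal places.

Mean x̄ = (57 + 59 + 59 + 56 + 60 + 53 + 50 + 56 + 55)/9 = 56.1111
Σ_{t=1}^{8}(x_t−x̄)(x_{t+1}−x̄) = 17.8765
γ_1 = 17.8765 / 9 = 1.986

1.986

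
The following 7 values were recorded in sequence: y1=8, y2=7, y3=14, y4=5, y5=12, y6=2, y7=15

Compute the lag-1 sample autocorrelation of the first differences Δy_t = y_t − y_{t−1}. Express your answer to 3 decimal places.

-0.745

First differences Δy: -1, 7, -9, 7, -10, 13
Mean of differences = 1.1667
Numerator Σ(Δy_t−Δȳ)(Δy_{t+1}−Δȳ) = -328.5278
Denominator Σ(Δy_t−Δȳ)² = 440.8333
r_1(Δy) = -328.5278 / 440.8333 = -0.745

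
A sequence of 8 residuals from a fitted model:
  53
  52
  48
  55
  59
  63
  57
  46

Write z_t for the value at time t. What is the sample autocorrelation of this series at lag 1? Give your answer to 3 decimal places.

0.270

Mean z̄ = (53 + 52 + 48 + 55 + 59 + 63 + 57 + 46)/8 = 54.1250
Deviations from mean: -1.1250, -2.1250, -6.1250, 0.8750, 4.8750, 8.8750, 2.8750, -8.1250
Numerator Σ_{t=1}^{7}(z_t−z̄)(z_{t+1}−z̄) = 59.7344
Denominator Σ(z_t−z̄)² = 220.8750
r_1 = 59.7344 / 220.8750 = 0.270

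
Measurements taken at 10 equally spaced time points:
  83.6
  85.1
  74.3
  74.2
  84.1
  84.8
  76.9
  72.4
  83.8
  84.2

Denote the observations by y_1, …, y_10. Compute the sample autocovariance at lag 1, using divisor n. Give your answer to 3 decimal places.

Mean ȳ = (83.6 + 85.1 + 74.3 + 74.2 + 84.1 + 84.8 + 76.9 + 72.4 + 83.8 + 84.2)/10 = 80.3400
Σ_{t=1}^{9}(y_t−ȳ)(y_{t+1}−ȳ) = 15.3904
γ_1 = 15.3904 / 10 = 1.539

1.539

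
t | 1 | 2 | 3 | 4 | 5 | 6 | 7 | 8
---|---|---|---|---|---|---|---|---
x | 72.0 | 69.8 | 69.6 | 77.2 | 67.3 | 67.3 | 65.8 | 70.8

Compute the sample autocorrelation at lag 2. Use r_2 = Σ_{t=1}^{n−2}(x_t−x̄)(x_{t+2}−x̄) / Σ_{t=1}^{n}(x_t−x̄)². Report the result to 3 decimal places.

-0.128

Mean x̄ = (72.0 + 69.8 + 69.6 + 77.2 + 67.3 + 67.3 + 65.8 + 70.8)/8 = 69.9750
Deviations from mean: 2.0250, -0.1750, -0.3750, 7.2250, -2.6750, -2.6750, -4.1750, 0.8250
Numerator Σ_{t=1}^{6}(x_t−x̄)(x_{t+2}−x̄) = -11.3863
Denominator Σ(x_t−x̄)² = 88.8950
r_2 = -11.3863 / 88.8950 = -0.128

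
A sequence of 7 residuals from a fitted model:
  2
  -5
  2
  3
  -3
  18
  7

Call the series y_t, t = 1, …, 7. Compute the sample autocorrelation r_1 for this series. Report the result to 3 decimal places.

-0.042

Mean ȳ = (2 − 5 + 2 + 3 − 3 + 18 + 7)/7 = 3.4286
Numerator Σ_{t=1}^{6}(y_t−ȳ)(y_{t+1}−ȳ) = -14.1837
Denominator Σ(y_t−ȳ)² = 341.7143
r_1 = -14.1837 / 341.7143 = -0.042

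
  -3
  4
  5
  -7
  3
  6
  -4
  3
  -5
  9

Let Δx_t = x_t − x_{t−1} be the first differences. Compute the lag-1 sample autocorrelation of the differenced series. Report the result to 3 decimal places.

-0.507

First differences Δx: 7, 1, -12, 10, 3, -10, 7, -8, 14
Mean of differences = 1.3333
Numerator Σ(Δx_t−Δx̄)(Δx_{t+1}−Δx̄) = -352.7778
Denominator Σ(Δx_t−Δx̄)² = 696.0000
r_1(Δx) = -352.7778 / 696.0000 = -0.507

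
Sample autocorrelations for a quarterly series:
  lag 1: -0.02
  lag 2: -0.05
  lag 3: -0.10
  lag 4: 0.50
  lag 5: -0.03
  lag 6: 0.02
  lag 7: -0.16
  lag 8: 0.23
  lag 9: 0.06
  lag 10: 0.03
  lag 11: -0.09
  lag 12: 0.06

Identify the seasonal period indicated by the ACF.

The largest autocorrelation is r_4 = 0.50, with a weaker echo at lag 8 (0.23); the remaining lags stay at or below 0.06.
The dominant spike at lag 4 indicates a seasonal period of 4.

4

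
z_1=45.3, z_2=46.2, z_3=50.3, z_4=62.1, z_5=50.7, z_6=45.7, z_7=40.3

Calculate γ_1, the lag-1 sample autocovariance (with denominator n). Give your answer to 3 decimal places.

10.347

Mean z̄ = (45.3 + 46.2 + 50.3 + 62.1 + 50.7 + 45.7 + 40.3)/7 = 48.6571
Deviations: -3.3571, -2.4571, 1.6429, 13.4429, 2.0429, -2.9571, -8.3571
Σ_{t=1}^{6}(z_t−z̄)(z_{t+1}−z̄) = 72.4310
γ_1 = 72.4310 / 7 = 10.347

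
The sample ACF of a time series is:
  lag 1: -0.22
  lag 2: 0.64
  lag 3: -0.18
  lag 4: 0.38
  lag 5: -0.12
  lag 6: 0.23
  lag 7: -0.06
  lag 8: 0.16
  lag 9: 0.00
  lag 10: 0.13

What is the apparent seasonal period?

2

The largest autocorrelation is r_2 = 0.64, with weaker echoes at lags 4 (0.38), 6 (0.23) and 8 (0.16); the remaining lags stay at or below 0.13.
The dominant spike at lag 2 indicates a seasonal period of 2.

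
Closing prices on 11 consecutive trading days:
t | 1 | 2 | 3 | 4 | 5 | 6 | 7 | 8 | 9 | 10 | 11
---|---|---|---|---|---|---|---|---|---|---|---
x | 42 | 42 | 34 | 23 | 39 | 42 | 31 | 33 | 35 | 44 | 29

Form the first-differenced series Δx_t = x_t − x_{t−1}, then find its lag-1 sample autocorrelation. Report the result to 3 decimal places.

-0.239

First differences Δx: 0, -8, -11, 16, 3, -11, 2, 2, 9, -15
Mean of differences = -1.3000
Numerator Σ(Δx_t−Δx̄)(Δx_{t+1}−Δx̄) = -207.0900
Denominator Σ(Δx_t−Δx̄)² = 868.1000
r_1(Δx) = -207.0900 / 868.1000 = -0.239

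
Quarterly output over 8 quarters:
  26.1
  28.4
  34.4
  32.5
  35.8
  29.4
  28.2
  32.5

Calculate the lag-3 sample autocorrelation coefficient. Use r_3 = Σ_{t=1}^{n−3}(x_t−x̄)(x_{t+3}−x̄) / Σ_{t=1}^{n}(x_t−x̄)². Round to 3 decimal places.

Mean x̄ = (26.1 + 28.4 + 34.4 + 32.5 + 35.8 + 29.4 + 28.2 + 32.5)/8 = 30.9125
Σ(x_t−x̄)(x_{t+3}−x̄) = (-7.6398) + (-12.2798) + (-5.2748) + (-4.3061) + (7.7589) = -21.7417
Denominator Σ(x_t−x̄)² = 80.2088
r_3 = -21.7417 / 80.2088 = -0.271

-0.271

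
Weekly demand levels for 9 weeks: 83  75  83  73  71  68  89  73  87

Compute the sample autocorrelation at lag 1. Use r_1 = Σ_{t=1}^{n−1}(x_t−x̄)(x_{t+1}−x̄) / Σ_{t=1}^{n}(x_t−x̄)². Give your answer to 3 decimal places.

Mean x̄ = (83 + 75 + 83 + 73 + 71 + 68 + 89 + 73 + 87)/9 = 78.0000
Numerator Σ_{t=1}^{8}(x_t−x̄)(x_{t+1}−x̄) = -160.0000
Denominator Σ(x_t−x̄)² = 460.0000
r_1 = -160.0000 / 460.0000 = -0.348

-0.348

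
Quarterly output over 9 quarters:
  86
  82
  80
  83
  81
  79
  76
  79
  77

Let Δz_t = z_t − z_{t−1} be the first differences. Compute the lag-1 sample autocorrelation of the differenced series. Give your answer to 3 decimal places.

First differences Δz: -4, -2, 3, -2, -2, -3, 3, -2
Mean of differences = -1.1250
Numerator Σ(Δz_t−Δz̄)(Δz_{t+1}−Δz̄) = -13.6406
Denominator Σ(Δz_t−Δz̄)² = 48.8750
r_1(Δz) = -13.6406 / 48.8750 = -0.279

-0.279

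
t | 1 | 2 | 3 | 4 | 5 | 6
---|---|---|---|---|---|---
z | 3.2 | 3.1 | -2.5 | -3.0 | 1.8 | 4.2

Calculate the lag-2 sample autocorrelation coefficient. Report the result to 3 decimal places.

Mean z̄ = (3.2 + 3.1 − 2.5 − 3.0 + 1.8 + 4.2)/6 = 1.1333
Deviations from mean: 2.0667, 1.9667, -3.6333, -4.1333, 0.6667, 3.0667
Numerator Σ_{t=1}^{4}(z_t−z̄)(z_{t+2}−z̄) = -30.7356
Denominator Σ(z_t−z̄)² = 48.2733
r_2 = -30.7356 / 48.2733 = -0.637

-0.637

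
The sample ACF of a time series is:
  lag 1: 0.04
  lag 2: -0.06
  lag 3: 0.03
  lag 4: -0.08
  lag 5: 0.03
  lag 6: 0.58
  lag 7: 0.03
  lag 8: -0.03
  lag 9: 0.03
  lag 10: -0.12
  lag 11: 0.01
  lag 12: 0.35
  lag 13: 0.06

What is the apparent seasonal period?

The largest autocorrelation is r_6 = 0.58, with a weaker echo at lag 12 (0.35); the remaining lags stay at or below 0.06.
The dominant spike at lag 6 indicates a seasonal period of 6.

6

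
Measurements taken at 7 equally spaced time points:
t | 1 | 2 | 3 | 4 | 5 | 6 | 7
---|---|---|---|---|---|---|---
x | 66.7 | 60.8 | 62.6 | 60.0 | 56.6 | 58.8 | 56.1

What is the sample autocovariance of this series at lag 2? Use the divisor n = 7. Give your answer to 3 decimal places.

Mean x̄ = (66.7 + 60.8 + 62.6 + 60.0 + 56.6 + 58.8 + 56.1)/7 = 60.2286
Deviations: 6.4714, 0.5714, 2.3714, -0.2286, -3.6286, -1.4286, -4.1286
Σ_{t=1}^{5}(x_t−x̄)(x_{t+2}−x̄) = 21.9184
γ_2 = 21.9184 / 7 = 3.131

3.131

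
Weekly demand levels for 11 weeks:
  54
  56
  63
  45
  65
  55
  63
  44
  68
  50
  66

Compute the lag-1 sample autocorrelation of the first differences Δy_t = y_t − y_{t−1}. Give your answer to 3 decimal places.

-0.849

First differences Δy: 2, 7, -18, 20, -10, 8, -19, 24, -18, 16
Mean of differences = 1.2000
Numerator Σ(Δy_t−Δȳ)(Δy_{t+1}−Δȳ) = -2074.2400
Denominator Σ(Δy_t−Δȳ)² = 2443.6000
r_1(Δy) = -2074.2400 / 2443.6000 = -0.849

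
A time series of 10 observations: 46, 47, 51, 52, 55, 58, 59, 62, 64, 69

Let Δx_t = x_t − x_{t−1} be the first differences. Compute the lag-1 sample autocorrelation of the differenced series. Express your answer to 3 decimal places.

First differences Δx: 1, 4, 1, 3, 3, 1, 3, 2, 5
Mean of differences = 2.5556
Numerator Σ(Δx_t−Δx̄)(Δx_{t+1}−Δx̄) = -7.9753
Denominator Σ(Δx_t−Δx̄)² = 16.2222
r_1(Δx) = -7.9753 / 16.2222 = -0.492

-0.492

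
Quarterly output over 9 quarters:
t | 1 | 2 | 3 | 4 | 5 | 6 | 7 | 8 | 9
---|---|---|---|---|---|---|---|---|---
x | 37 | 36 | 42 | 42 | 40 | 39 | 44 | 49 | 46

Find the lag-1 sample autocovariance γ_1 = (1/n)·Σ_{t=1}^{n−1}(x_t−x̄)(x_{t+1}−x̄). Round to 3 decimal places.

Mean x̄ = (37 + 36 + 42 + 42 + 40 + 39 + 44 + 49 + 46)/9 = 41.6667
Σ_{t=1}^{8}(x_t−x̄)(x_{t+1}−x̄) = 71.2222
γ_1 = 71.2222 / 9 = 7.914

7.914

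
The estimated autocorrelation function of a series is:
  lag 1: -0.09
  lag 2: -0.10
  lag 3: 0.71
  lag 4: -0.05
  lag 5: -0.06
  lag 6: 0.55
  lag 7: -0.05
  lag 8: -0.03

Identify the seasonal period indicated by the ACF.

The largest autocorrelation is r_3 = 0.71, with a weaker echo at lag 6 (0.55); the remaining lags stay at or below -0.03.
The dominant spike at lag 3 indicates a seasonal period of 3.

3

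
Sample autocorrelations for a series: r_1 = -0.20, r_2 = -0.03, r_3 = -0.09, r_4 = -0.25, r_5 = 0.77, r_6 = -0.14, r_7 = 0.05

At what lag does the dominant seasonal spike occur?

5

The largest autocorrelation is r_5 = 0.77; the remaining lags stay at or below 0.05.
The dominant spike at lag 5 indicates a seasonal period of 5.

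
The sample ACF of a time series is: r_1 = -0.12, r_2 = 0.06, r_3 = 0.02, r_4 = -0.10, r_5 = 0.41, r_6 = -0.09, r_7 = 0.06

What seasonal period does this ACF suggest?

The largest autocorrelation is r_5 = 0.41; the remaining lags stay at or below 0.06.
The dominant spike at lag 5 indicates a seasonal period of 5.

5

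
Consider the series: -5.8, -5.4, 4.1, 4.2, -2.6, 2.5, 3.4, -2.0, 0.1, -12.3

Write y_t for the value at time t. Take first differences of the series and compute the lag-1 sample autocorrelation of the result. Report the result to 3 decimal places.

-0.187

First differences Δy: 0.4, 9.5, 0.1, -6.8, 5.1, 0.9, -5.4, 2.1, -12.4
Mean of differences = -0.7222
Numerator Σ(Δy_t−Δȳ)(Δy_{t+1}−Δȳ) = -64.8094
Denominator Σ(Δy_t−Δȳ)² = 346.1156
r_1(Δy) = -64.8094 / 346.1156 = -0.187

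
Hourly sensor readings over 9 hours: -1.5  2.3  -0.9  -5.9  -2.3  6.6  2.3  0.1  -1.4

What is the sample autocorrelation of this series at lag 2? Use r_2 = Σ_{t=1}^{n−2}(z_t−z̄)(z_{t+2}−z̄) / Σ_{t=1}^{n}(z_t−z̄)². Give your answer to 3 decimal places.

Mean z̄ = (-1.5 + 2.3 − 0.9 − 5.9 − 2.3 + 6.6 + 2.3 + 0.1 − 1.4)/9 = -0.0778
Numerator Σ_{t=1}^{7}(z_t−z̄)(z_{t+2}−z̄) = -56.9677
Denominator Σ(z_t−z̄)² = 99.2156
r_2 = -56.9677 / 99.2156 = -0.574

-0.574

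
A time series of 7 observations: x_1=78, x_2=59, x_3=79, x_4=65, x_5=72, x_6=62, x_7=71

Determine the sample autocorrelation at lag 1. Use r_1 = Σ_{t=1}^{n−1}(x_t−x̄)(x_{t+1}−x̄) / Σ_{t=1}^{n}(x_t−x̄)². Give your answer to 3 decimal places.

-0.765

Mean x̄ = (78 + 59 + 79 + 65 + 72 + 62 + 71)/7 = 69.4286
Deviations from mean: 8.5714, -10.4286, 9.5714, -4.4286, 2.5714, -7.4286, 1.5714
Σ(x_t−x̄)(x_{t+1}−x̄) = (-89.3878) + (-99.8163) + (-42.3878) + (-11.3878) + (-19.1020) + (-11.6735) = -273.7551
Denominator Σ(x_t−x̄)² = 357.7143
r_1 = -273.7551 / 357.7143 = -0.765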